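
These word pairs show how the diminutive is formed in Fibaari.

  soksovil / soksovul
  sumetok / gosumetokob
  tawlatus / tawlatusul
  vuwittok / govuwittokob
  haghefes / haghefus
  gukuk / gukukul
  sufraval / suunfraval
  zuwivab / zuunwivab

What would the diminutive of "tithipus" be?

sumetok and gukuk both end in -k yet inflect differently (gosumetokob, gukukul), so the final letter is not what conditions the rule; the last vowel is.
"tithipus" has last vowel 'u'. The stems whose last vowel is 'u' (gukuk → gukukul, tawlatus → tawlatusul) add -ul.
So tithipus → tithipusul.

tithipusul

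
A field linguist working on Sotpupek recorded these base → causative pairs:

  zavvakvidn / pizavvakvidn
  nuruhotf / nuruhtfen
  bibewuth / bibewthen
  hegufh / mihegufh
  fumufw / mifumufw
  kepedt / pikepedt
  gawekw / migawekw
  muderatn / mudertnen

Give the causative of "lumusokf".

"lumusokf" has second-to-last letter 'k'. The one such stem in the data (gawekw → migawekw) adds the prefix mi-, so the same rule applies.
The other patterns: stems whose second-to-last letter is 't' delete the last vowel and add -en; stems whose second-to-last letter is 'd' add the prefix pi-.
So lumusokf → milumusokf.

milumusokf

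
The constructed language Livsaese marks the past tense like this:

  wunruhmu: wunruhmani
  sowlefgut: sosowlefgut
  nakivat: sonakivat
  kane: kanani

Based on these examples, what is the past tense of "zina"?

zinani

"zina" ends in a vowel. The stems ending in a vowel (kane → kanani, wunruhmu → wunruhmani) drop the final letter and add -ani.
The other pattern: stems ending in a consonant add the prefix so-.
So zina → zinani.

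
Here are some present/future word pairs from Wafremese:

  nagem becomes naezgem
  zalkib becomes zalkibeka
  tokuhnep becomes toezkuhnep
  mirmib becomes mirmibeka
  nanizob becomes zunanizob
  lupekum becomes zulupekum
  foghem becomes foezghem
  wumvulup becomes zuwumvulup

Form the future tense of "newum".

zunewum

lupekum and foghem both end in -m yet inflect differently (zulupekum, foezghem), so the final letter is not what conditions the rule; the last vowel is.
"newum" has last vowel 'u'. The stems whose last vowel is 'u' (lupekum → zulupekum, wumvulup → zuwumvulup) add the prefix zu-.
So newum → zunewum.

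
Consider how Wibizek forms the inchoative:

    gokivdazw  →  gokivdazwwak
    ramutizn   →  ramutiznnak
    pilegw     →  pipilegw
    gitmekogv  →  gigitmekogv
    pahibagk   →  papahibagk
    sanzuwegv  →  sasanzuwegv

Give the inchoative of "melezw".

pilegw and gokivdazw both end in -w yet inflect differently (pipilegw, gokivdazwwak), so the final letter is not what conditions the rule; the second-to-last letter is.
"melezw" has second-to-last letter 'z'. The stems whose second-to-last letter is 'z' (ramutizn → ramutiznnak, gokivdazw → gokivdazwwak) double the final consonant and add -ak.
The other pattern: stems whose second-to-last letter is 'g' repeat the first consonant+vowel as a prefix.
So melezw → melezwwak.

melezwwak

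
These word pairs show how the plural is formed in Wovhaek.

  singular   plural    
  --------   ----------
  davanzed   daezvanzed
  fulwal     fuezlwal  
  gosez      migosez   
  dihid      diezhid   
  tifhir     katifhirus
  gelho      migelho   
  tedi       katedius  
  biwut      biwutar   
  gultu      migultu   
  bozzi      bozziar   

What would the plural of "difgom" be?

diezfgom

bozzi and tedi both end in -i yet inflect differently (bozziar, katedius), so the final letter is not what conditions the rule; the first letter is.
"difgom" begins with d-. The stems beginning with d- (dihid → diezhid, davanzed → daezvanzed) insert -ez- after the first vowel.
So difgom → diezfgom.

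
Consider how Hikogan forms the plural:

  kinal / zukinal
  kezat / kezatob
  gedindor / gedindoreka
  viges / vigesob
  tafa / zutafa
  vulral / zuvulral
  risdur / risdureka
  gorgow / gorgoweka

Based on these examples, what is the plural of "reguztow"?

reguztoweka

"reguztow" ends in -w. The one such stem in the data (gorgow → gorgoweka) adds -eka, so the same rule applies.
The other patterns: stems ending in -a or -l add the prefix zu-; stems ending in -s or -t add -ob.
So reguztow → reguztoweka.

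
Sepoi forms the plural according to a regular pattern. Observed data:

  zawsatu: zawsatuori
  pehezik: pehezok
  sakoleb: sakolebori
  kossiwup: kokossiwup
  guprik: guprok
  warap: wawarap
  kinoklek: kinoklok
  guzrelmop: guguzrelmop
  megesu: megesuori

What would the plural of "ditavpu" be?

ditavpuori

zawsatu and kossiwup both have last vowel 'u' yet inflect differently (zawsatuori, kokossiwup), so the last vowel is not what conditions the rule; the final letter is.
"ditavpu" ends in -u. The stems ending in -u (zawsatu → zawsatuori, megesu → megesuori) add -ori.
So ditavpu → ditavpuori.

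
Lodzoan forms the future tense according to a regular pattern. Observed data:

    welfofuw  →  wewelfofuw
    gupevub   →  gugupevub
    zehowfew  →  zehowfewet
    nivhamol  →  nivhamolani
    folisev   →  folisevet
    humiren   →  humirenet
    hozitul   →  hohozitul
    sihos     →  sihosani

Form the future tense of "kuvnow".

nivhamol and hozitul both end in -l yet inflect differently (nivhamolani, hohozitul), so the final letter is not what conditions the rule; the last vowel is.
"kuvnow" has last vowel 'o'. The stems whose last vowel is 'o' (nivhamol → nivhamolani, sihos → sihosani) add -ani.
So kuvnow → kuvnowani.

kuvnowani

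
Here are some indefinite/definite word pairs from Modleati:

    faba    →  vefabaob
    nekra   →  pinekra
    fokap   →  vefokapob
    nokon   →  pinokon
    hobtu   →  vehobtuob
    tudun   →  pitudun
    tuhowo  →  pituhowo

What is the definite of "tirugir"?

"tirugir" begins with t-. The stems beginning with t- (tuhowo → pituhowo, tudun → pitudun) add the prefix pi-.
The other pattern: stems beginning with f- or h- add ve- … -ob around the stem.
So tirugir → pitirugir.

pitirugir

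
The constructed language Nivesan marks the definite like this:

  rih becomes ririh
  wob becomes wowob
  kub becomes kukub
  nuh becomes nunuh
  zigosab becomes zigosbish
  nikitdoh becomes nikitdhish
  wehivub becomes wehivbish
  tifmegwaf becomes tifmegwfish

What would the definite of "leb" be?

wob and zigosab both end in -b yet inflect differently (wowob, zigosbish), so the final letter is not what conditions the rule; the number of vowels is.
"leb" has 1 vowel. The stems with 1 vowel (rih → ririh, wob → wowob, kub → kukub) repeat the first consonant+vowel as a prefix.
The other pattern: stems with 3 vowels delete the last vowel and add -ish.
So leb → leleb.

leleb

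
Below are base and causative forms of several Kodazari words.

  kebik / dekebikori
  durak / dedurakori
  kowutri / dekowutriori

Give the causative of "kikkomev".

Every pair shown (kebik → dekebikori, durak → dedurakori, kowutri → dekowutriori) follows the same rule: add de- … -ori around the stem.
So kikkomev → dekikkomevori.

dekikkomevori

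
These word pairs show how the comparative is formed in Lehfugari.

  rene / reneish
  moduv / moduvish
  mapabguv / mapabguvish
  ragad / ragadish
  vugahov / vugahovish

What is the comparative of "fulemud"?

Every pair shown (rene → reneish, moduv → moduvish, mapabguv → mapabguvish, …) follows the same rule: add -ish.
So fulemud → fulemudish.

fulemudish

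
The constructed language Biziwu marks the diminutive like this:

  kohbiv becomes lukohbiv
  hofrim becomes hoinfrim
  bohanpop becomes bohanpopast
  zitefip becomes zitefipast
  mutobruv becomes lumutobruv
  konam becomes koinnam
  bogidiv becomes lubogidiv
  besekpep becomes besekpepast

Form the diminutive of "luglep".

kohbiv and zitefip both have last vowel 'i' yet inflect differently (lukohbiv, zitefipast), so the last vowel is not what conditions the rule; the final letter is.
"luglep" ends in -p. The stems ending in -p (bohanpop → bohanpopast, zitefip → zitefipast, besekpep → besekpepast) add -ast.
The other patterns: stems ending in -v add the prefix lu-; stems ending in -m insert -in- after the first vowel.
So luglep → luglepast.

luglepast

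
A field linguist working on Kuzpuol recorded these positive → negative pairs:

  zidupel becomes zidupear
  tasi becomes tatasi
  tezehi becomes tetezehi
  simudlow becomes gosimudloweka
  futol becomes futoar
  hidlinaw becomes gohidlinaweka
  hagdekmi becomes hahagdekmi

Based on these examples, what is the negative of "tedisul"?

tedisuar

"tedisul" ends in -l. The stems ending in -l (futol → futoar, zidupel → zidupear) drop the final letter and add -ar.
So tedisul → tedisuar.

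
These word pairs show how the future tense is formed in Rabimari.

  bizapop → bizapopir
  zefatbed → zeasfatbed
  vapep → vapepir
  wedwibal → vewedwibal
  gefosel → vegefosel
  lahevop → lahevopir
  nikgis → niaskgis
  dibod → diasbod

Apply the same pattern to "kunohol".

vapep and zefatbed both have last vowel 'e' yet inflect differently (vapepir, zeasfatbed), so the last vowel is not what conditions the rule; the final letter is.
"kunohol" ends in -l. The stems ending in -l (wedwibal → vewedwibal, gefosel → vegefosel) add the prefix ve-.
The other patterns: stems ending in -p add -ir; stems ending in -d or -s insert -as- after the first vowel.
So kunohol → vekunohol.

vekunohol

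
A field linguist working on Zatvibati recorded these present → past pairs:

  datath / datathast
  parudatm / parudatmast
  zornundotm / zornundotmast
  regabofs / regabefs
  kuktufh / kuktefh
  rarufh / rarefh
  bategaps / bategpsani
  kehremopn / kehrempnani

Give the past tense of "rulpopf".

datath and kuktufh both end in -h yet inflect differently (datathast, kuktefh), so the final letter is not what conditions the rule; the second-to-last letter is.
"rulpopf" has second-to-last letter 'p'. The stems whose second-to-last letter is 'p' (bategaps → bategpsani, kehremopn → kehrempnani) delete the last vowel and add -ani.
The other patterns: stems whose second-to-last letter is 't' add -ast; stems whose second-to-last letter is 'f' change the last vowel to 'e'.
So rulpopf → rulppfani.

rulppfani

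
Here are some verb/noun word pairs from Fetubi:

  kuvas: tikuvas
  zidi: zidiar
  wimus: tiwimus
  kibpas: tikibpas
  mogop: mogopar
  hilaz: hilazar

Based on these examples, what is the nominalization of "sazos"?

tisazos

"sazos" ends in -s. The stems ending in -s (kibpas → tikibpas, kuvas → tikuvas, wimus → tiwimus) add the prefix ti-.
So sazos → tisazos.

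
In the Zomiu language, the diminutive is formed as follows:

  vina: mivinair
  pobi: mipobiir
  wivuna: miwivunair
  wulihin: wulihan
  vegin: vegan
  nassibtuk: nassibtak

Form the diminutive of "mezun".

pobi and wulihin both have last vowel 'i' yet inflect differently (mipobiir, wulihan), so the last vowel is not what conditions the rule; whether the stem ends in a vowel or a consonant is.
"mezun" ends in a consonant. The stems ending in a consonant (wulihin → wulihan, vegin → vegan, nassibtuk → nassibtak) change the last vowel to 'a'.
So mezun → mezan.

mezan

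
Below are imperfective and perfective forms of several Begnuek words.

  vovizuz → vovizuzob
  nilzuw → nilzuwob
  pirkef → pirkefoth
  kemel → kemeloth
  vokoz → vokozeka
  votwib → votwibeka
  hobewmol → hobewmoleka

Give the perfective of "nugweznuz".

vovizuz and vokoz both end in -z yet inflect differently (vovizuzob, vokozeka), so the final letter is not what conditions the rule; the last vowel is.
"nugweznuz" has last vowel 'u'. The stems whose last vowel is 'u' (vovizuz → vovizuzob, nilzuw → nilzuwob) add -ob.
So nugweznuz → nugweznuzob.

nugweznuzob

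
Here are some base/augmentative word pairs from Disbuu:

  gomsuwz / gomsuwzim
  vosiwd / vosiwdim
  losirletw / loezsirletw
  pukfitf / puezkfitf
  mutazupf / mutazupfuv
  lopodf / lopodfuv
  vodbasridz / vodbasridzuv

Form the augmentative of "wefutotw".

weezfutotw

"wefutotw" has second-to-last letter 't'. The stems whose second-to-last letter is 't' (losirletw → loezsirletw, pukfitf → puezkfitf) insert -ez- after the first vowel.
The other patterns: stems whose second-to-last letter is 'w' add -im; stems whose second-to-last letter is 'd' or 'p' add -uv.
So wefutotw → weezfutotw.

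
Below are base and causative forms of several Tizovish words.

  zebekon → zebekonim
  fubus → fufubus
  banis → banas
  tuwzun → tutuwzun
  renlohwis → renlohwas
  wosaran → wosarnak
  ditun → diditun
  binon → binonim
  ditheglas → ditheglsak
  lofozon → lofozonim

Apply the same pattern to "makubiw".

fubus and banis both end in -s yet inflect differently (fufubus, banas), so the final letter is not what conditions the rule; the last vowel is.
"makubiw" has last vowel 'i'. The stems whose last vowel is 'i' (banis → banas, renlohwis → renlohwas) change the last vowel to 'a'.
So makubiw → makubaw.

makubaw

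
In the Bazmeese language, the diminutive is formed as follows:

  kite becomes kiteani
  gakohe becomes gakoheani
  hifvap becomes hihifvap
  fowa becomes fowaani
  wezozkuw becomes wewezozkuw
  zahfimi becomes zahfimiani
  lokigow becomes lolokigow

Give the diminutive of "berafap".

hifvap and fowa both have last vowel 'a' yet inflect differently (hihifvap, fowaani), so the last vowel is not what conditions the rule; whether the stem ends in a vowel or a consonant is.
"berafap" ends in a consonant. The stems ending in a consonant (lokigow → lolokigow, hifvap → hihifvap, wezozkuw → wewezozkuw) repeat the first consonant+vowel as a prefix.
The other pattern: stems ending in a vowel add -ani.
So berafap → beberafap.

beberafap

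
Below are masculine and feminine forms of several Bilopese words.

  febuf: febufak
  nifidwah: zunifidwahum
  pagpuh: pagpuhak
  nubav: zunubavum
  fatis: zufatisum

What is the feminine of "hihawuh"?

"hihawuh" has last vowel 'u'. The stems whose last vowel is 'u' (pagpuh → pagpuhak, febuf → febufak) add -ak.
The other pattern: stems whose last vowel is 'a' or 'i' add zu- … -um around the stem.
So hihawuh → hihawuhak.

hihawuhak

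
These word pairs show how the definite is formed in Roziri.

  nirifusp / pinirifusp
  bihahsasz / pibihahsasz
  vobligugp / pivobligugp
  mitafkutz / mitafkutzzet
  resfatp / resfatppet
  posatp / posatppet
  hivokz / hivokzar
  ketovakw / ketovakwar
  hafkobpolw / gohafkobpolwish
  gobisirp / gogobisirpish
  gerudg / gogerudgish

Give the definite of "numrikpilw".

"numrikpilw" has second-to-last letter 'l'. The one such stem in the data (hafkobpolw → gohafkobpolwish) adds go- … -ish around the stem, so the same rule applies.
So numrikpilw → gonumrikpilwish.

gonumrikpilwish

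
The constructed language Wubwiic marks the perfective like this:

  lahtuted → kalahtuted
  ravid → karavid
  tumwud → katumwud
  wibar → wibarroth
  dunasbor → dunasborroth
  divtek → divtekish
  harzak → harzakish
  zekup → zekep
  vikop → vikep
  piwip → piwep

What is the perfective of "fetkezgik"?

fetkezgikish

lahtuted and divtek both have last vowel 'e' yet inflect differently (kalahtuted, divtekish), so the last vowel is not what conditions the rule; the final letter is.
"fetkezgik" ends in -k. The stems ending in -k (divtek → divtekish, harzak → harzakish) add -ish.
The other patterns: stems ending in -d add the prefix ka-; stems ending in -r double the final consonant and add -oth; stems ending in -p change the last vowel to 'e'.
So fetkezgik → fetkezgikish.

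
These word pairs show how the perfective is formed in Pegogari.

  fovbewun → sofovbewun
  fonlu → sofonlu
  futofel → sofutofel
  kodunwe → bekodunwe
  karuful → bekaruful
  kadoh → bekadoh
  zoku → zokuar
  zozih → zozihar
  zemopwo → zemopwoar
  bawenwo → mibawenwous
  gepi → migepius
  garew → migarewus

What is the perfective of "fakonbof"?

sofakonbof

futofel and karuful both end in -l yet inflect differently (sofutofel, bekaruful), so the final letter is not what conditions the rule; the first letter is.
"fakonbof" begins with f-. The stems beginning with f- (fovbewun → sofovbewun, fonlu → sofonlu, futofel → sofutofel) add the prefix so-.
So fakonbof → sofakonbof.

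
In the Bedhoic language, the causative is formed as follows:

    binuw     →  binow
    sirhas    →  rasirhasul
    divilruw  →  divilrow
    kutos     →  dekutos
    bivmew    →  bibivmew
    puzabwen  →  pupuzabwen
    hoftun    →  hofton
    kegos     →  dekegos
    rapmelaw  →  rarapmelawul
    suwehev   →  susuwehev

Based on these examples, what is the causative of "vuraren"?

vuvuraren

"vuraren" has last vowel 'e'. The stems whose last vowel is 'e' (bivmew → bibivmew, puzabwen → pupuzabwen, suwehev → susuwehev) repeat the first consonant+vowel as a prefix.
So vuraren → vuvuraren.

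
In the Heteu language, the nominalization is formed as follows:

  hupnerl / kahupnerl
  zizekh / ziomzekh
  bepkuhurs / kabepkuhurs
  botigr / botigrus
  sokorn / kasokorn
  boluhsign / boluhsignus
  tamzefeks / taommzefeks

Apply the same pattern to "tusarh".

katusarh

"tusarh" has second-to-last letter 'r'. The stems whose second-to-last letter is 'r' (sokorn → kasokorn, bepkuhurs → kabepkuhurs, hupnerl → kahupnerl) add the prefix ka-.
So tusarh → katusarh.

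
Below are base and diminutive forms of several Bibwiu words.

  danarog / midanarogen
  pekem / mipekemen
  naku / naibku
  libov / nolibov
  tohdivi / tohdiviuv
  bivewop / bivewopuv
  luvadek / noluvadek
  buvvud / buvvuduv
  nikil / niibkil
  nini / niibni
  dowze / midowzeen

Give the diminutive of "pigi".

tohdivi and nini both end in -i yet inflect differently (tohdiviuv, niibni), so the final letter is not what conditions the rule; the first letter is.
"pigi" begins with p-. The one such stem in the data (pekem → mipekemen) adds mi- … -en around the stem, so the same rule applies.
The other patterns: stems beginning with l- add the prefix no-; stems beginning with b- or t- add -uv; stems beginning with n- insert -ib- after the first vowel.
So pigi → mipigien.

mipigien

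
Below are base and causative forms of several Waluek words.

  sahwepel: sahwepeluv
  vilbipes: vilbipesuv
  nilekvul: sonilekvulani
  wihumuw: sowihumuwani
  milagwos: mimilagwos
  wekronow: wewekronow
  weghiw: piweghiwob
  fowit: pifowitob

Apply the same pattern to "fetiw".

"fetiw" has last vowel 'i'. The stems whose last vowel is 'i' (weghiw → piweghiwob, fowit → pifowitob) add pi- … -ob around the stem.
The other patterns: stems whose last vowel is 'e' add -uv; stems whose last vowel is 'u' add so- … -ani around the stem; stems whose last vowel is 'o' repeat the first consonant+vowel as a prefix.
So fetiw → pifetiwob.

pifetiwob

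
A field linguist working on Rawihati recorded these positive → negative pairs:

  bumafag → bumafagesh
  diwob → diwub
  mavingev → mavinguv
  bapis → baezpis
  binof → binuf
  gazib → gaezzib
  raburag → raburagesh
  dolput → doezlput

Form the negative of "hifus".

diwob and gazib both end in -b yet inflect differently (diwub, gaezzib), so the final letter is not what conditions the rule; the last vowel is.
"hifus" has last vowel 'u'. The one such stem in the data (dolput → doezlput) inserts -ez- after the first vowel (as do gazib, bapis), so the same rule applies.
So hifus → hiezfus.

hiezfus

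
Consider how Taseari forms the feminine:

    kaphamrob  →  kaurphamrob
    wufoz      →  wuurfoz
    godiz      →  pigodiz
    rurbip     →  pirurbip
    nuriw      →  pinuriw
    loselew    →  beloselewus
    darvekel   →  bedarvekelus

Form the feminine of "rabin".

pirabin

"rabin" has last vowel 'i'. The stems whose last vowel is 'i' (godiz → pigodiz, rurbip → pirurbip, nuriw → pinuriw) add the prefix pi-.
So rabin → pirabin.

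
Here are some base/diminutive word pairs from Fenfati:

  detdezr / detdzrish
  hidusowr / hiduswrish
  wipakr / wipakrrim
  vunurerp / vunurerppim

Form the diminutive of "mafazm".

detdezr and wipakr both end in -r yet inflect differently (detdzrish, wipakrrim), so the final letter is not what conditions the rule; the second-to-last letter is.
"mafazm" has second-to-last letter 'z'. The one such stem in the data (detdezr → detdzrish) deletes the last vowel and adds -ish (as does hidusowr), so the same rule applies.
So mafazm → mafzmish.

mafzmish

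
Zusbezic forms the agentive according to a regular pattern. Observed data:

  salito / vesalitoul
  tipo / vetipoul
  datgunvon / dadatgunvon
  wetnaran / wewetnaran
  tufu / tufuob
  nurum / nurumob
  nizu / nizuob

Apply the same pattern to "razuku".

razukuob

salito and datgunvon both have last vowel 'o' yet inflect differently (vesalitoul, dadatgunvon), so the last vowel is not what conditions the rule; the final letter is.
"razuku" ends in -u. The stems ending in -u (tufu → tufuob, nizu → nizuob) add -ob.
So razuku → razukuob.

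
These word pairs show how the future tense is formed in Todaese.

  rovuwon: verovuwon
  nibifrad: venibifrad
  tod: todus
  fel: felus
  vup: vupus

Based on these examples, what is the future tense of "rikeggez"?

verikeggez

nibifrad and tod both end in -d yet inflect differently (venibifrad, todus), so the final letter is not what conditions the rule; the number of vowels is.
"rikeggez" has 3 vowels. The stems with 3 vowels (nibifrad → venibifrad, rovuwon → verovuwon) add the prefix ve-.
So rikeggez → verikeggez.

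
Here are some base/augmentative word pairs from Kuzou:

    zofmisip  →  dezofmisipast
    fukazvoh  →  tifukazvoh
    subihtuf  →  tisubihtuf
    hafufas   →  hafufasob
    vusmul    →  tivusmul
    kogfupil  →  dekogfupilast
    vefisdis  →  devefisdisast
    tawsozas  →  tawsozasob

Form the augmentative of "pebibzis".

vefisdis and hafufas both end in -s yet inflect differently (devefisdisast, hafufasob), so the final letter is not what conditions the rule; the last vowel is.
"pebibzis" has last vowel 'i'. The stems whose last vowel is 'i' (kogfupil → dekogfupilast, zofmisip → dezofmisipast, vefisdis → devefisdisast) add de- … -ast around the stem.
So pebibzis → depebibzisast.

depebibzisast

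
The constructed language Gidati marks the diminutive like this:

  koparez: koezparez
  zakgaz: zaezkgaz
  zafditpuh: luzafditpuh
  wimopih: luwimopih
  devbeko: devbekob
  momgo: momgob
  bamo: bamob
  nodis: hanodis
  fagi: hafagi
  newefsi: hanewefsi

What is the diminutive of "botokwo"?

"botokwo" ends in -o. The stems ending in -o (devbeko → devbekob, momgo → momgob, bamo → bamob) drop the final letter and add -ob.
The other patterns: stems ending in -z insert -ez- after the first vowel; stems ending in -h add the prefix lu-; stems ending in -i or -s add the prefix ha-.
So botokwo → botokwob.

botokwob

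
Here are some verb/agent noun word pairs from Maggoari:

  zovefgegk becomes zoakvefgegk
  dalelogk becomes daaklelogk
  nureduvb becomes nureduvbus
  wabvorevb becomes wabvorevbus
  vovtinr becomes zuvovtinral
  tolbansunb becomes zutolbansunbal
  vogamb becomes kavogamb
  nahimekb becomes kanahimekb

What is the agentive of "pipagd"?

piakpagd

nureduvb and tolbansunb both end in -b yet inflect differently (nureduvbus, zutolbansunbal), so the final letter is not what conditions the rule; the second-to-last letter is.
"pipagd" has second-to-last letter 'g'. The stems whose second-to-last letter is 'g' (zovefgegk → zoakvefgegk, dalelogk → daaklelogk) insert -ak- after the first vowel.
The other patterns: stems whose second-to-last letter is 'v' add -us; stems whose second-to-last letter is 'n' add zu- … -al around the stem; stems whose second-to-last letter is 'k' or 'm' add the prefix ka-.
So pipagd → piakpagd.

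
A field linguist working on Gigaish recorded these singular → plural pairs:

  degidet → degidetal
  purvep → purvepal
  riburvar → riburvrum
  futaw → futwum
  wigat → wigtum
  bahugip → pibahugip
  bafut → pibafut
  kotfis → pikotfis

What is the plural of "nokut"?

pinokut

degidet and wigat both end in -t yet inflect differently (degidetal, wigtum), so the final letter is not what conditions the rule; the last vowel is.
"nokut" has last vowel 'u'. The one such stem in the data (bafut → pibafut) adds the prefix pi-, so the same rule applies.
The other patterns: stems whose last vowel is 'e' add -al; stems whose last vowel is 'a' delete the last vowel and add -um.
So nokut → pinokut.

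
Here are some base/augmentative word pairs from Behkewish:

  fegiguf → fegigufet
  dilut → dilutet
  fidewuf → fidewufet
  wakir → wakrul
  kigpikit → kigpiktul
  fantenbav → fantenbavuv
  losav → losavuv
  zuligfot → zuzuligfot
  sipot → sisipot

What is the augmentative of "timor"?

dilut and kigpikit both end in -t yet inflect differently (dilutet, kigpiktul), so the final letter is not what conditions the rule; the last vowel is.
"timor" has last vowel 'o'. The stems whose last vowel is 'o' (zuligfot → zuzuligfot, sipot → sisipot) repeat the first consonant+vowel as a prefix.
So timor → titimor.

titimor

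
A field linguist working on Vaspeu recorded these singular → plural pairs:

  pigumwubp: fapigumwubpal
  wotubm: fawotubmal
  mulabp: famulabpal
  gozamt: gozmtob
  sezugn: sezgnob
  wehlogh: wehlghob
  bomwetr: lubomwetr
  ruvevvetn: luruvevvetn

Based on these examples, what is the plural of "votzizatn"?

luvotzizatn

sezugn and ruvevvetn both end in -n yet inflect differently (sezgnob, luruvevvetn), so the final letter is not what conditions the rule; the second-to-last letter is.
"votzizatn" has second-to-last letter 't'. The stems whose second-to-last letter is 't' (bomwetr → lubomwetr, ruvevvetn → luruvevvetn) add the prefix lu-.
The other patterns: stems whose second-to-last letter is 'b' add fa- … -al around the stem; stems whose second-to-last letter is 'g' or 'm' delete the last vowel and add -ob.
So votzizatn → luvotzizatn.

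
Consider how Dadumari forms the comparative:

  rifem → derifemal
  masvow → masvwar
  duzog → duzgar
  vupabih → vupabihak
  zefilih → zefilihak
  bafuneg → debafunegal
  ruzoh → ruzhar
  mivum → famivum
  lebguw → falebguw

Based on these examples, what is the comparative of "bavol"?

bavlar

"bavol" has last vowel 'o'. The stems whose last vowel is 'o' (ruzoh → ruzhar, duzog → duzgar, masvow → masvwar) delete the last vowel and add -ar.
The other patterns: stems whose last vowel is 'i' add -ak; stems whose last vowel is 'u' add the prefix fa-; stems whose last vowel is 'e' add de- … -al around the stem.
So bavol → bavlar.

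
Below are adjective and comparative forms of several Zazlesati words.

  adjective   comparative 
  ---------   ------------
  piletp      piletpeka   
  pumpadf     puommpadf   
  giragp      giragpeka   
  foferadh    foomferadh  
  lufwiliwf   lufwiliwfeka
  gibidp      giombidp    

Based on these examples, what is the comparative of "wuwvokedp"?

wuomwvokedp

gibidp and giragp both end in -p yet inflect differently (giombidp, giragpeka), so the final letter is not what conditions the rule; the second-to-last letter is.
"wuwvokedp" has second-to-last letter 'd'. The stems whose second-to-last letter is 'd' (foferadh → foomferadh, gibidp → giombidp, pumpadf → puommpadf) insert -om- after the first vowel.
The other pattern: stems whose second-to-last letter is 'g', 't' or 'w' add -eka.
So wuwvokedp → wuomwvokedp.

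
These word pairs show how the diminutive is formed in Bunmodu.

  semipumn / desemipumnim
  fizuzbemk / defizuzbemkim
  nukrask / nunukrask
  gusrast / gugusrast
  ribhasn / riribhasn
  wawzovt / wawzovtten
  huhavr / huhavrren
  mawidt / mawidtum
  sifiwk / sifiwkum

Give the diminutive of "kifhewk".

fizuzbemk and nukrask both end in -k yet inflect differently (defizuzbemkim, nunukrask), so the final letter is not what conditions the rule; the second-to-last letter is.
"kifhewk" has second-to-last letter 'w'. The one such stem in the data (sifiwk → sifiwkum) adds -um, so the same rule applies.
So kifhewk → kifhewkum.

kifhewkum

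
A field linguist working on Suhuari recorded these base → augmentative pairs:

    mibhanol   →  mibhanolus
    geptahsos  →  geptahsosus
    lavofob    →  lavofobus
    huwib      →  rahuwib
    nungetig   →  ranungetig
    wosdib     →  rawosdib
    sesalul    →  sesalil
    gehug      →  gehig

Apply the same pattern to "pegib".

"pegib" has last vowel 'i'. The stems whose last vowel is 'i' (huwib → rahuwib, nungetig → ranungetig, wosdib → rawosdib) add the prefix ra-.
So pegib → rapegib.

rapegib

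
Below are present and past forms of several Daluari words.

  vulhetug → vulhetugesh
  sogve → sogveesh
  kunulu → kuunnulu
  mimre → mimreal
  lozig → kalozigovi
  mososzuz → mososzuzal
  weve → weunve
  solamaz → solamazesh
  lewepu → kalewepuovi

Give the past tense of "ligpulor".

"ligpulor" begins with l-. The stems beginning with l- (lewepu → kalewepuovi, lozig → kalozigovi) add ka- … -ovi around the stem.
So ligpulor → kaligpulorovi.

kaligpulorovi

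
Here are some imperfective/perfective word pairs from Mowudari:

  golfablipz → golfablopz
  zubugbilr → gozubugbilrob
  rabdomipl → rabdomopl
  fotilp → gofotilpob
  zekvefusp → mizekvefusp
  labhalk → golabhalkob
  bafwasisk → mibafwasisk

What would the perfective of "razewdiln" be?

labhalk and bafwasisk both end in -k yet inflect differently (golabhalkob, mibafwasisk), so the final letter is not what conditions the rule; the second-to-last letter is.
"razewdiln" has second-to-last letter 'l'. The stems whose second-to-last letter is 'l' (zubugbilr → gozubugbilrob, fotilp → gofotilpob, labhalk → golabhalkob) add go- … -ob around the stem.
The other patterns: stems whose second-to-last letter is 'p' change the last vowel to 'o'; stems whose second-to-last letter is 's' add the prefix mi-.
So razewdiln → gorazewdilnob.

gorazewdilnob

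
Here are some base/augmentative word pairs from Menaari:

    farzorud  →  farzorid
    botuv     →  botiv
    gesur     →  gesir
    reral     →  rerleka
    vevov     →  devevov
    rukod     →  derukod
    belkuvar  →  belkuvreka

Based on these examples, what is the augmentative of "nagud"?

nagid

gesur and belkuvar both end in -r yet inflect differently (gesir, belkuvreka), so the final letter is not what conditions the rule; the last vowel is.
"nagud" has last vowel 'u'. The stems whose last vowel is 'u' (farzorud → farzorid, gesur → gesir, botuv → botiv) change the last vowel to 'i'.
The other patterns: stems whose last vowel is 'a' delete the last vowel and add -eka; stems whose last vowel is 'o' add the prefix de-.
So nagud → nagid.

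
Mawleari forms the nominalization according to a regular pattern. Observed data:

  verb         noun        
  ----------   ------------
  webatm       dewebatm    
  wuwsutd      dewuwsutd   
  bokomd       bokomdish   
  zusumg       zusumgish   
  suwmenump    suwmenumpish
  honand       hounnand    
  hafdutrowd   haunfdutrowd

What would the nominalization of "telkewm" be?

wuwsutd and bokomd both end in -d yet inflect differently (dewuwsutd, bokomdish), so the final letter is not what conditions the rule; the second-to-last letter is.
"telkewm" has second-to-last letter 'w'. The one such stem in the data (hafdutrowd → haunfdutrowd) inserts -un- after the first vowel (as does honand), so the same rule applies.
So telkewm → teunlkewm.

teunlkewm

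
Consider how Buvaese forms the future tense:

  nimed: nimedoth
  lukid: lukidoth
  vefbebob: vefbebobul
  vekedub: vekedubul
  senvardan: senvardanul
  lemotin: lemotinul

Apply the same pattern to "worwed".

"worwed" ends in -d. The stems ending in -d (nimed → nimedoth, lukid → lukidoth) add -oth.
So worwed → worwedoth.

worwedoth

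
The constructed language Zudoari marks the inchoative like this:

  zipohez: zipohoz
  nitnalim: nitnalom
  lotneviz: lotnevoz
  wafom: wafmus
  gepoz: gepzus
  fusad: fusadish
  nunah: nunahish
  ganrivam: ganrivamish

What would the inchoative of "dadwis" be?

dadwos

nitnalim and wafom both end in -m yet inflect differently (nitnalom, wafmus), so the final letter is not what conditions the rule; the last vowel is.
"dadwis" has last vowel 'i'. The stems whose last vowel is 'i' (nitnalim → nitnalom, lotneviz → lotnevoz) change the last vowel to 'o'.
The other patterns: stems whose last vowel is 'o' delete the last vowel and add -us; stems whose last vowel is 'a' add -ish.
So dadwis → dadwos.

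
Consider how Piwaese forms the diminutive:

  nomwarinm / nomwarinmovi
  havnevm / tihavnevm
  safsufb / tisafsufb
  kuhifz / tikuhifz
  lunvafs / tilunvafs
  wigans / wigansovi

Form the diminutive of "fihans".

fihansovi

nomwarinm and havnevm both end in -m yet inflect differently (nomwarinmovi, tihavnevm), so the final letter is not what conditions the rule; the second-to-last letter is.
"fihans" has second-to-last letter 'n'. The stems whose second-to-last letter is 'n' (wigans → wigansovi, nomwarinm → nomwarinmovi) add -ovi.
So fihans → fihansovi.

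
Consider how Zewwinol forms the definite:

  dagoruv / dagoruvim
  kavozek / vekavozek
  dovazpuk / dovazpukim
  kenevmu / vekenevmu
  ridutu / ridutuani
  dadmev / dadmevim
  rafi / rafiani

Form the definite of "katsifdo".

vekatsifdo

dovazpuk and kavozek both end in -k yet inflect differently (dovazpukim, vekavozek), so the final letter is not what conditions the rule; the first letter is.
"katsifdo" begins with k-. The stems beginning with k- (kenevmu → vekenevmu, kavozek → vekavozek) add the prefix ve-.
So katsifdo → vekatsifdo.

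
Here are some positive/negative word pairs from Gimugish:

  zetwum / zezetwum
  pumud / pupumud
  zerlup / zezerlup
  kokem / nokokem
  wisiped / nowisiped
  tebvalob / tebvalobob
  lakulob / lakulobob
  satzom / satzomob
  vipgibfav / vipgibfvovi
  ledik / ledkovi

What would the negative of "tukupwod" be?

zetwum and kokem both end in -m yet inflect differently (zezetwum, nokokem), so the final letter is not what conditions the rule; the last vowel is.
"tukupwod" has last vowel 'o'. The stems whose last vowel is 'o' (tebvalob → tebvalobob, lakulob → lakulobob, satzom → satzomob) add -ob.
The other patterns: stems whose last vowel is 'u' repeat the first consonant+vowel as a prefix; stems whose last vowel is 'e' add the prefix no-; stems whose last vowel is 'a' or 'i' delete the last vowel and add -ovi.
So tukupwod → tukupwodob.

tukupwodob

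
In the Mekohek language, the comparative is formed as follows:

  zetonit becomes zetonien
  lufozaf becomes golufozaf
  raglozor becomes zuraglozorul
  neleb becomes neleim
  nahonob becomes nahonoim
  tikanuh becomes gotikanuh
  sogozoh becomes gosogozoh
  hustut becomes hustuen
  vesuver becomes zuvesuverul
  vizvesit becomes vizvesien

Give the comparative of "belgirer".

nahonob and raglozor both have last vowel 'o' yet inflect differently (nahonoim, zuraglozorul), so the last vowel is not what conditions the rule; the final letter is.
"belgirer" ends in -r. The stems ending in -r (raglozor → zuraglozorul, vesuver → zuvesuverul) add zu- … -ul around the stem.
The other patterns: stems ending in -b drop the final letter and add -im; stems ending in -t drop the final letter and add -en; stems ending in -f or -h add the prefix go-.
So belgirer → zubelgirerul.

zubelgirerul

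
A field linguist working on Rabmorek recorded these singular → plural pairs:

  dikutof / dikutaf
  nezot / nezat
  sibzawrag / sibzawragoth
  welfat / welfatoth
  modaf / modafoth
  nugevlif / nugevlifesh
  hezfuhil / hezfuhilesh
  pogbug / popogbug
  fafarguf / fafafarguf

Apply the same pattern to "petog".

petag

"petog" has last vowel 'o'. The stems whose last vowel is 'o' (dikutof → dikutaf, nezot → nezat) change the last vowel to 'a'.
The other patterns: stems whose last vowel is 'a' add -oth; stems whose last vowel is 'i' add -esh; stems whose last vowel is 'u' repeat the first consonant+vowel as a prefix.
So petog → petag.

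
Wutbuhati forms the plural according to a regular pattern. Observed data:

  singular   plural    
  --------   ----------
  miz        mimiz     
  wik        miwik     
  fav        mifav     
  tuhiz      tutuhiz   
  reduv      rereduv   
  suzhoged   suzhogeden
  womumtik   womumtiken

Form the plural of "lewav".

lelewav

"lewav" has 2 vowels. The stems with 2 vowels (tuhiz → tutuhiz, reduv → rereduv) repeat the first consonant+vowel as a prefix.
So lewav → lelewav.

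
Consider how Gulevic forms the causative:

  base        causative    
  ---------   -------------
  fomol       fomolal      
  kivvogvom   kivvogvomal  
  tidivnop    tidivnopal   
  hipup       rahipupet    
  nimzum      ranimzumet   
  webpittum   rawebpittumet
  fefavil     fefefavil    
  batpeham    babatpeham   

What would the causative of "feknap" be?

fefeknap

"feknap" has last vowel 'a'. The one such stem in the data (batpeham → babatpeham) repeats the first consonant+vowel as a prefix (as does fefavil), so the same rule applies.
The other patterns: stems whose last vowel is 'o' add -al; stems whose last vowel is 'u' add ra- … -et around the stem.
So feknap → fefeknap.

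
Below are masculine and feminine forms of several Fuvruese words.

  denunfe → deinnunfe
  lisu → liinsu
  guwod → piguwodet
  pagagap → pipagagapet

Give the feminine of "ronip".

"ronip" ends in a consonant. The stems ending in a consonant (guwod → piguwodet, pagagap → pipagagapet) add pi- … -et around the stem.
The other pattern: stems ending in a vowel insert -in- after the first vowel.
So ronip → pironipet.

pironipet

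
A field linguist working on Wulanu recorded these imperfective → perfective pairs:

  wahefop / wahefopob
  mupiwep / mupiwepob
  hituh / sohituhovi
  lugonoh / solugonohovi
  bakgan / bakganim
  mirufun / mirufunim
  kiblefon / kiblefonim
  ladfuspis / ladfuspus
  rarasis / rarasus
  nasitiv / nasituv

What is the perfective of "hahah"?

wahefop and lugonoh both have last vowel 'o' yet inflect differently (wahefopob, solugonohovi), so the last vowel is not what conditions the rule; the final letter is.
"hahah" ends in -h. The stems ending in -h (hituh → sohituhovi, lugonoh → solugonohovi) add so- … -ovi around the stem.
The other patterns: stems ending in -p add -ob; stems ending in -n add -im; stems ending in -s or -v change the last vowel to 'u'.
So hahah → sohahahovi.

sohahahovi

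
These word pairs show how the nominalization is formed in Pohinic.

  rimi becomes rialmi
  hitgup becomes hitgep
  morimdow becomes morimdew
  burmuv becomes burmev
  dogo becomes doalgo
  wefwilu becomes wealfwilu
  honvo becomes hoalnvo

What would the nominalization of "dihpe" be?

dialhpe

"dihpe" ends in a vowel. The stems ending in a vowel (dogo → doalgo, wefwilu → wealfwilu, rimi → rialmi) insert -al- after the first vowel.
So dihpe → dialhpe.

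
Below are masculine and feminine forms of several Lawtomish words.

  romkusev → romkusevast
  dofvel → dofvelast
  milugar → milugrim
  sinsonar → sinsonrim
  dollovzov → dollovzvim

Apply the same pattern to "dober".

"dober" has last vowel 'e'. The stems whose last vowel is 'e' (romkusev → romkusevast, dofvel → dofvelast) add -ast.
The other pattern: stems whose last vowel is 'a' or 'o' delete the last vowel and add -im.
So dober → doberast.

doberast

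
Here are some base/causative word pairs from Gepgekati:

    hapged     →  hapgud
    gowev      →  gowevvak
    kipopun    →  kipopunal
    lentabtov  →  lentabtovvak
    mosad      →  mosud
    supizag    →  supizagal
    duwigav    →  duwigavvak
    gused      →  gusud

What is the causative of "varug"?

"varug" ends in -g. The one such stem in the data (supizag → supizagal) adds -al, so the same rule applies.
So varug → varugal.

varugal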